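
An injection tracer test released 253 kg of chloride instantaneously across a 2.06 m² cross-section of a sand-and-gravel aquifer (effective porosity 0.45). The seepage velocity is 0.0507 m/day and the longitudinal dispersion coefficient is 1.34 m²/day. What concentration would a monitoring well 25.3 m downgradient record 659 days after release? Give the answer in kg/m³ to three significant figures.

For an instantaneous plane source, C(x,t) = M/(n_e·A·√(4πDt)) · exp(−(x−vt)²/(4Dt)), with n_e·A the pore (flow) area.
Plume center vt = 0.0507 × 659 = 33.4113 m, so the well at 25.3 m is 8.1113 m upgradient of the peak.
√(4πDt) = 105.3 m, giving peak height M/(n_e·A·√(4πDt)) = 253/(0.45 × 2.06 × 105.3) = 2.592 kg/m³.
(x−vt)²/(4Dt) = (-8.1113)²/(4 × 1.34 × 659) = 0.01863; exp(−0.01863) = 0.9815.
C = 2.592 × 0.9815 = 2.54 kg/m³.

2.54 kg/m³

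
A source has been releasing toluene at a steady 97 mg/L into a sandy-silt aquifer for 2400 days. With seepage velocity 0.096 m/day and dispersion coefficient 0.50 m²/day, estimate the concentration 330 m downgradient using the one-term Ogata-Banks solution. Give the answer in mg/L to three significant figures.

2.04 mg/L

For a continuous step input, C/C₀ ≈ ½·erfc((x−vt)/(2√(Dt))).
vt = 0.096 × 2400 = 230.4 m and 2√(Dt) = 2√(0.50 × 2400) = 69.28 m.
Argument (x−vt)/(2√(Dt)) = (330 − 230.4)/69.28 = 1.438; ½·erfc(1.438) = 0.02099.
C = 97 × 0.02099 = 2.04 mg/L.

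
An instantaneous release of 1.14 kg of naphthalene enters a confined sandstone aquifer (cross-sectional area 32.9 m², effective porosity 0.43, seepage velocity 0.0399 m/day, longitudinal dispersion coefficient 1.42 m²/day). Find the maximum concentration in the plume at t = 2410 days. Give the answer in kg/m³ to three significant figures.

The peak of an instantaneous 1D plume sits at x = vt; there the Gaussian factor is 1 and C_max = M/(n_e·A·√(4πDt)), where n_e·A is the pore area the mass is dissolved in.
√(4πDt) = √(4π × 1.42 × 2410) = 207.4 m, so C_max = 1.14/(0.43 × 32.9 × 207.4) = 0.000389 kg/m³.

0.000389 kg/m³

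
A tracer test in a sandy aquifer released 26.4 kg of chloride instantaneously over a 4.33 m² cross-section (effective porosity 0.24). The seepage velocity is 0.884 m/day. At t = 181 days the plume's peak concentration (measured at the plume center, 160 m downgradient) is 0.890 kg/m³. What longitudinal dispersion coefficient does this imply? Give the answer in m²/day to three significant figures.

At the plume center C_max = M/(n_e·A·√(4πDt)), so D = M²/(4πt·(n_e·A·C_max)²).
n_e·A·C_max = 0.24 × 4.33 × 0.890 = 0.9249 kg/m.
D = 26.4²/(4π × 181 × 0.9249²) = 0.358 m²/day.

0.358 m²/day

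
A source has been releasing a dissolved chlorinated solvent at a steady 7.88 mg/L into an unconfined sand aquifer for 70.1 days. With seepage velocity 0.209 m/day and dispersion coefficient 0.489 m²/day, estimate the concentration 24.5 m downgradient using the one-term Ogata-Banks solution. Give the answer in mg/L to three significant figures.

For a continuous step input, C/C₀ ≈ ½·erfc((x−vt)/(2√(Dt))).
vt = 0.209 × 70.1 = 14.6509 m and 2√(Dt) = 2√(0.489 × 70.1) = 11.71 m.
Argument (x−vt)/(2√(Dt)) = (24.5 − 14.6509)/11.71 = 0.8411; ½·erfc(0.8411) = 0.1171.
C = 7.88 × 0.1171 = 0.923 mg/L.

0.923 mg/L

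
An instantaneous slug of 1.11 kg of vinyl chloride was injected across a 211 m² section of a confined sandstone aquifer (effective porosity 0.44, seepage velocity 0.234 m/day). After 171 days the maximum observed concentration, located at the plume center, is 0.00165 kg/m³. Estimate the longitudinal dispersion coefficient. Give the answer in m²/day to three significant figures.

At the plume center C_max = M/(n_e·A·√(4πDt)), so D = M²/(4πt·(n_e·A·C_max)²).
n_e·A·C_max = 0.44 × 211 × 0.00165 = 0.1532 kg/m.
D = 1.11²/(4π × 171 × 0.1532²) = 0.0244 m²/day.

0.0244 m²/day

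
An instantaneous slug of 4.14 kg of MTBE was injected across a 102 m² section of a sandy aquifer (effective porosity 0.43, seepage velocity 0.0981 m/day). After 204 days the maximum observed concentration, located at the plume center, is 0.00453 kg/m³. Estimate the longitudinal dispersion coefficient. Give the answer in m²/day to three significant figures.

0.169 m²/day

At the plume center C_max = M/(n_e·A·√(4πDt)), so D = M²/(4πt·(n_e·A·C_max)²).
n_e·A·C_max = 0.43 × 102 × 0.00453 = 0.1987 kg/m.
D = 4.14²/(4π × 204 × 0.1987²) = 0.169 m²/day.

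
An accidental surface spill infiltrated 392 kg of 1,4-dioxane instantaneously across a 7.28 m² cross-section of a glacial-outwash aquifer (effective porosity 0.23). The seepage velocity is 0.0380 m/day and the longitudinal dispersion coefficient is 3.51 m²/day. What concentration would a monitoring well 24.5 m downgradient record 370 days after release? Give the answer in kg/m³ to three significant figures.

For an instantaneous plane source, C(x,t) = M/(n_e·A·√(4πDt)) · exp(−(x−vt)²/(4Dt)), with n_e·A the pore (flow) area.
Plume center vt = 0.0380 × 370 = 14.06 m, so the well at 24.5 m is 10.44 m downgradient of the peak.
√(4πDt) = 127.7 m, giving peak height M/(n_e·A·√(4πDt)) = 392/(0.23 × 7.28 × 127.7) = 1.833 kg/m³.
(x−vt)²/(4Dt) = (10.44)²/(4 × 3.51 × 370) = 0.02098; exp(−0.02098) = 0.9792.
C = 1.833 × 0.9792 = 1.79 kg/m³.

1.79 kg/m³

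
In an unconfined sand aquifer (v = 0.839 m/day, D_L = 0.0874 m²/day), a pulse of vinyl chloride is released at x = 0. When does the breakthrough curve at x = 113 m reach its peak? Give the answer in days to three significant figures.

135 days

For the 1D instantaneous-source solution, setting ∂C/∂t = 0 at fixed x gives v²t² + 2Dt − x² = 0, so t = (√(D² + v²x²) − D)/v².
√(D² + v²x²) = √(0.0874² + 0.839² × 113²) = 94.81; v² = 0.703921.
t = (94.81 − 0.0874)/0.703921 = 135 days (vs. the pure-advection estimate x/v = 135 d).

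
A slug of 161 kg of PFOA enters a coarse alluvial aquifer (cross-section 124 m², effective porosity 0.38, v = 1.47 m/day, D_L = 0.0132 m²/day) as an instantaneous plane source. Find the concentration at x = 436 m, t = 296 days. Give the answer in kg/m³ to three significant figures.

0.464 kg/m³

For an instantaneous plane source, C(x,t) = M/(n_e·A·√(4πDt)) · exp(−(x−vt)²/(4Dt)), with n_e·A the pore (flow) area.
Plume center vt = 1.47 × 296 = 435.12 m, so the well at 436 m is 0.88 m downgradient of the peak.
√(4πDt) = 7.007 m, giving peak height M/(n_e·A·√(4πDt)) = 161/(0.38 × 124 × 7.007) = 0.4876 kg/m³.
(x−vt)²/(4Dt) = (0.88)²/(4 × 0.0132 × 296) = 0.04955; exp(−0.04955) = 0.9517.
C = 0.4876 × 0.9517 = 0.464 kg/m³.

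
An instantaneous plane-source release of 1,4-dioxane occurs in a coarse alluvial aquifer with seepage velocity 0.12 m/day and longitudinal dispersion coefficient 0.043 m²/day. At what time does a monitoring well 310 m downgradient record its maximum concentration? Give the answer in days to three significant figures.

2580 days

For the 1D instantaneous-source solution, setting ∂C/∂t = 0 at fixed x gives v²t² + 2Dt − x² = 0, so t = (√(D² + v²x²) − D)/v².
√(D² + v²x²) = √(0.043² + 0.12² × 310²) = 37.20; v² = 0.0144.
t = (37.20 − 0.043)/0.0144 = 2580 days (vs. the pure-advection estimate x/v = 2580 d).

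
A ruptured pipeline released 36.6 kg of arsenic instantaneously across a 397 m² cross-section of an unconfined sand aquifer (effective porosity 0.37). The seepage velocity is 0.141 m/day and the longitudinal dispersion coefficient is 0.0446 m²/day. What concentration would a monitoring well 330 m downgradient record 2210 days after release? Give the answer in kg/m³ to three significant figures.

0.00300 kg/m³

For an instantaneous plane source, C(x,t) = M/(n_e·A·√(4πDt)) · exp(−(x−vt)²/(4Dt)), with n_e·A the pore (flow) area.
Plume center vt = 0.141 × 2210 = 311.61 m, so the well at 330 m is 18.39 m downgradient of the peak.
√(4πDt) = 35.19 m, giving peak height M/(n_e·A·√(4πDt)) = 36.6/(0.37 × 397 × 35.19) = 0.007081 kg/m³.
(x−vt)²/(4Dt) = (18.39)²/(4 × 0.0446 × 2210) = 0.8578; exp(−0.8578) = 0.4241.
C = 0.007081 × 0.4241 = 0.00300 kg/m³.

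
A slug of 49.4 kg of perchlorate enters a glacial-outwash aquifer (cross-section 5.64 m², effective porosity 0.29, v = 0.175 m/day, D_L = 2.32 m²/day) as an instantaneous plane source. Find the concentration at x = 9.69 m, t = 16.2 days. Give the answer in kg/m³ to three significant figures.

1.02 kg/m³

For an instantaneous plane source, C(x,t) = M/(n_e·A·√(4πDt)) · exp(−(x−vt)²/(4Dt)), with n_e·A the pore (flow) area.
Plume center vt = 0.175 × 16.2 = 2.835 m, so the well at 9.69 m is 6.855 m downgradient of the peak.
√(4πDt) = 21.73 m, giving peak height M/(n_e·A·√(4πDt)) = 49.4/(0.29 × 5.64 × 21.73) = 1.390 kg/m³.
(x−vt)²/(4Dt) = (6.855)²/(4 × 2.32 × 16.2) = 0.3126; exp(−0.3126) = 0.7315.
C = 1.390 × 0.7315 = 1.02 kg/m³.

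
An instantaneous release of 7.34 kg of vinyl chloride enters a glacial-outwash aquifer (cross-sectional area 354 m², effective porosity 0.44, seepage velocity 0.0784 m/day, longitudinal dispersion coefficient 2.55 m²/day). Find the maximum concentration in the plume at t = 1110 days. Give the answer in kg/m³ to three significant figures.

0.000250 kg/m³

The peak of an instantaneous 1D plume sits at x = vt; there the Gaussian factor is 1 and C_max = M/(n_e·A·√(4πDt)), where n_e·A is the pore area the mass is dissolved in.
√(4πDt) = √(4π × 2.55 × 1110) = 188.6 m, so C_max = 7.34/(0.44 × 354 × 188.6) = 0.000250 kg/m³.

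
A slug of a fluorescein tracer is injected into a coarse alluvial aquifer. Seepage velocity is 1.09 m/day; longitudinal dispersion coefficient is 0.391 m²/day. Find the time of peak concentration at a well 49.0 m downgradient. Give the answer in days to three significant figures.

For the 1D instantaneous-source solution, setting ∂C/∂t = 0 at fixed x gives v²t² + 2Dt − x² = 0, so t = (√(D² + v²x²) − D)/v².
√(D² + v²x²) = √(0.391² + 1.09² × 49.0²) = 53.41; v² = 1.1881.
t = (53.41 − 0.391)/1.1881 = 44.6 days (vs. the pure-advection estimate x/v = 45.0 d).

44.6 days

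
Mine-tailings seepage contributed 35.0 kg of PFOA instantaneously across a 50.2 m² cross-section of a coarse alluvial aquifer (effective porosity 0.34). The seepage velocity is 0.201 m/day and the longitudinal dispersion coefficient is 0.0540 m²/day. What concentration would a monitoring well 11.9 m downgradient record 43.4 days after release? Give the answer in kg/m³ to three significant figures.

For an instantaneous plane source, C(x,t) = M/(n_e·A·√(4πDt)) · exp(−(x−vt)²/(4Dt)), with n_e·A the pore (flow) area.
Plume center vt = 0.201 × 43.4 = 8.7234 m, so the well at 11.9 m is 3.1766 m downgradient of the peak.
√(4πDt) = 5.427 m, giving peak height M/(n_e·A·√(4πDt)) = 35.0/(0.34 × 50.2 × 5.427) = 0.3779 kg/m³.
(x−vt)²/(4Dt) = (3.1766)²/(4 × 0.0540 × 43.4) = 1.076; exp(−1.076) = 0.3410.
C = 0.3779 × 0.3410 = 0.129 kg/m³.

0.129 kg/m³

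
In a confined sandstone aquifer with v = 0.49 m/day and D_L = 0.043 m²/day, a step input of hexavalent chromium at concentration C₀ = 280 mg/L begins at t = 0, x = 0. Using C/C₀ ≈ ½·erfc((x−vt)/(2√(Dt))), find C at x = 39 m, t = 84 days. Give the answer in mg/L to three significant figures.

For a continuous step input, C/C₀ ≈ ½·erfc((x−vt)/(2√(Dt))).
vt = 0.49 × 84 = 41.16 m and 2√(Dt) = 2√(0.043 × 84) = 3.801 m.
Argument (x−vt)/(2√(Dt)) = (39 − 41.16)/3.801 = -0.5683; ½·erfc(-0.5683) = 0.7892.
C = 280 × 0.7892 = 221 mg/L.

221 mg/L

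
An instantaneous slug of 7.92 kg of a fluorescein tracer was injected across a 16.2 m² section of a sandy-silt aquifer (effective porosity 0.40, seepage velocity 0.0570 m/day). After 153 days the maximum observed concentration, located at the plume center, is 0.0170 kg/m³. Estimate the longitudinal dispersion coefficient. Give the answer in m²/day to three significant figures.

2.69 m²/day

At the plume center C_max = M/(n_e·A·√(4πDt)), so D = M²/(4πt·(n_e·A·C_max)²).
n_e·A·C_max = 0.40 × 16.2 × 0.0170 = 0.1102 kg/m.
D = 7.92²/(4π × 153 × 0.1102²) = 2.69 m²/day.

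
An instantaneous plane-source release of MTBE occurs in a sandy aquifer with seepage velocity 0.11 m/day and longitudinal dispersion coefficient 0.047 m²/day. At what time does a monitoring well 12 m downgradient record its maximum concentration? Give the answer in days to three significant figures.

For the 1D instantaneous-source solution, setting ∂C/∂t = 0 at fixed x gives v²t² + 2Dt − x² = 0, so t = (√(D² + v²x²) − D)/v².
√(D² + v²x²) = √(0.047² + 0.11² × 12²) = 1.321; v² = 0.0121.
t = (1.321 − 0.047)/0.0121 = 105 days (vs. the pure-advection estimate x/v = 109 d).

105 days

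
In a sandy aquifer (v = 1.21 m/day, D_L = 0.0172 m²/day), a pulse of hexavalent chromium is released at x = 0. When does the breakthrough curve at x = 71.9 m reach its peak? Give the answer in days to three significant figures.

For the 1D instantaneous-source solution, setting ∂C/∂t = 0 at fixed x gives v²t² + 2Dt − x² = 0, so t = (√(D² + v²x²) − D)/v².
√(D² + v²x²) = √(0.0172² + 1.21² × 71.9²) = 87.00; v² = 1.4641.
t = (87.00 − 0.0172)/1.4641 = 59.4 days (vs. the pure-advection estimate x/v = 59.4 d).

59.4 days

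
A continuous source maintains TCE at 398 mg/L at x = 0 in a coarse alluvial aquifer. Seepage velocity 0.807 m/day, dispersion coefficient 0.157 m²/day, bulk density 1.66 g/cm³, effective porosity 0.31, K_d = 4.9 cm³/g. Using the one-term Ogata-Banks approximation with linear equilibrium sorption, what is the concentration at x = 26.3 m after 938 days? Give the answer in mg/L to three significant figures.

269 mg/L

Retardation factor R = 1 + ρ_b·K_d/n = 1 + 1.66 × 4.9/0.31 = 27.24.
Sorption retards both mechanisms: v_R = v/R = 0.02963 m/day, D_R = D/R = 0.005764 m²/day.
v_R·t = 0.02963 × 938 = 27.79294 m; 2√(D_R t) = 4.650 m; argument = (26.3 − 27.79294)/4.650 = -0.3211.
C = C₀ × ½·erfc(-0.3211) = 398 × 0.6751 = 269 mg/L.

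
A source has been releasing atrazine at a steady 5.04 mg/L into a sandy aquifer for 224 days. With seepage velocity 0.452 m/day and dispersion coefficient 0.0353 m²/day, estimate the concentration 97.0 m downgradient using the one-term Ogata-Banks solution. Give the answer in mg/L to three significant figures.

For a continuous step input, C/C₀ ≈ ½·erfc((x−vt)/(2√(Dt))).
vt = 0.452 × 224 = 101.248 m and 2√(Dt) = 2√(0.0353 × 224) = 5.624 m.
Argument (x−vt)/(2√(Dt)) = (97.0 − 101.248)/5.624 = -0.7553; ½·erfc(-0.7553) = 0.8573.
C = 5.04 × 0.8573 = 4.32 mg/L.

4.32 mg/L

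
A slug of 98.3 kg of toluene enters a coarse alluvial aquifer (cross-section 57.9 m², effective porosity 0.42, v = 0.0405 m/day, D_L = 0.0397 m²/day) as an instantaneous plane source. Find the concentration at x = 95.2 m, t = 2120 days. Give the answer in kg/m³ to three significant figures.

0.0959 kg/m³

For an instantaneous plane source, C(x,t) = M/(n_e·A·√(4πDt)) · exp(−(x−vt)²/(4Dt)), with n_e·A the pore (flow) area.
Plume center vt = 0.0405 × 2120 = 85.86 m, so the well at 95.2 m is 9.34 m downgradient of the peak.
√(4πDt) = 32.52 m, giving peak height M/(n_e·A·√(4πDt)) = 98.3/(0.42 × 57.9 × 32.52) = 0.1243 kg/m³.
(x−vt)²/(4Dt) = (9.34)²/(4 × 0.0397 × 2120) = 0.2591; exp(−0.2591) = 0.7717.
C = 0.1243 × 0.7717 = 0.0959 kg/m³.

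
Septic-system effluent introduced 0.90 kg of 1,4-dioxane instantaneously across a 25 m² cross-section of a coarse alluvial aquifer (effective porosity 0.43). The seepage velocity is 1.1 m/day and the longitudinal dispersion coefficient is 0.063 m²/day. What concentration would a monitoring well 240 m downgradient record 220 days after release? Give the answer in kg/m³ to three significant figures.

For an instantaneous plane source, C(x,t) = M/(n_e·A·√(4πDt)) · exp(−(x−vt)²/(4Dt)), with n_e·A the pore (flow) area.
Plume center vt = 1.1 × 220 = 242 m, so the well at 240 m is 2 m upgradient of the peak.
√(4πDt) = 13.20 m, giving peak height M/(n_e·A·√(4πDt)) = 0.90/(0.43 × 25 × 13.20) = 0.006342 kg/m³.
(x−vt)²/(4Dt) = (-2)²/(4 × 0.063 × 220) = 0.07215; exp(−0.07215) = 0.9304.
C = 0.006342 × 0.9304 = 0.00590 kg/m³.

0.00590 kg/m³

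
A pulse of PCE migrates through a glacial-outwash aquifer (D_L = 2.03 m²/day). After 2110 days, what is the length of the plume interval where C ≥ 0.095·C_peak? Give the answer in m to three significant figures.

402 m

The plume is Gaussian with σ = √(2Dt) = √(2 × 2.03 × 2110) = 92.56 m.
C/C_peak = exp(−Δx²/(2σ²)) = 0.095 ⇒ Δx = σ·√(−2 ln 0.095) = 92.56 × 2.170 = 200.9 m.
Width = 2Δx = 402 m.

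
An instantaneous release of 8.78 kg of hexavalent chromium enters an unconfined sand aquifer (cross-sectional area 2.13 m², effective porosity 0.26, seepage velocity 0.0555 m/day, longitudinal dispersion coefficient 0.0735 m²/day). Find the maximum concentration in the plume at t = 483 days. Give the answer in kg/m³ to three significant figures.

The peak of an instantaneous 1D plume sits at x = vt; there the Gaussian factor is 1 and C_max = M/(n_e·A·√(4πDt)), where n_e·A is the pore area the mass is dissolved in.
√(4πDt) = √(4π × 0.0735 × 483) = 21.12 m, so C_max = 8.78/(0.26 × 2.13 × 21.12) = 0.751 kg/m³.

0.751 kg/m³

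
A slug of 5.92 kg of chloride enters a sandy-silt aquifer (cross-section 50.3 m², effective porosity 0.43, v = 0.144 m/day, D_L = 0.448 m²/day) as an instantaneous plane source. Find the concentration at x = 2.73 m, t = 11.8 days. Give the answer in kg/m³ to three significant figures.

0.0319 kg/m³

For an instantaneous plane source, C(x,t) = M/(n_e·A·√(4πDt)) · exp(−(x−vt)²/(4Dt)), with n_e·A the pore (flow) area.
Plume center vt = 0.144 × 11.8 = 1.6992 m, so the well at 2.73 m is 1.0308 m downgradient of the peak.
√(4πDt) = 8.151 m, giving peak height M/(n_e·A·√(4πDt)) = 5.92/(0.43 × 50.3 × 8.151) = 0.03358 kg/m³.
(x−vt)²/(4Dt) = (1.0308)²/(4 × 0.448 × 11.8) = 0.05025; exp(−0.05025) = 0.9510.
C = 0.03358 × 0.9510 = 0.0319 kg/m³.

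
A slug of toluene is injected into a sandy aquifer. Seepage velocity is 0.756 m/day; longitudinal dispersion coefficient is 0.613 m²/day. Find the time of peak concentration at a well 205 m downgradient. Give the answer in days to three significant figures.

270 days

For the 1D instantaneous-source solution, setting ∂C/∂t = 0 at fixed x gives v²t² + 2Dt − x² = 0, so t = (√(D² + v²x²) − D)/v².
√(D² + v²x²) = √(0.613² + 0.756² × 205²) = 155.0; v² = 0.571536.
t = (155.0 − 0.613)/0.571536 = 270 days (vs. the pure-advection estimate x/v = 271 d).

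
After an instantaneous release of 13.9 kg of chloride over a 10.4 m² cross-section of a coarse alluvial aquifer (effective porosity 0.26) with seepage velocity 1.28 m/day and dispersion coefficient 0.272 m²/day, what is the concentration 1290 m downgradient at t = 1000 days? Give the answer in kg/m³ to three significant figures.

0.0802 kg/m³

For an instantaneous plane source, C(x,t) = M/(n_e·A·√(4πDt)) · exp(−(x−vt)²/(4Dt)), with n_e·A the pore (flow) area.
Plume center vt = 1.28 × 1000 = 1280 m, so the well at 1290 m is 10 m downgradient of the peak.
√(4πDt) = 58.46 m, giving peak height M/(n_e·A·√(4πDt)) = 13.9/(0.26 × 10.4 × 58.46) = 0.08793 kg/m³.
(x−vt)²/(4Dt) = (10)²/(4 × 0.272 × 1000) = 0.09191; exp(−0.09191) = 0.9122.
C = 0.08793 × 0.9122 = 0.0802 kg/m³.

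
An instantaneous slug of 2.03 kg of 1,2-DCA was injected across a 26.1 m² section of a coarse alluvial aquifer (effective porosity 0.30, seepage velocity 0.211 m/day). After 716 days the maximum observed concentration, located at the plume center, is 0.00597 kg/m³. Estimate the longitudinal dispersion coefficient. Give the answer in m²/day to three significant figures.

At the plume center C_max = M/(n_e·A·√(4πDt)), so D = M²/(4πt·(n_e·A·C_max)²).
n_e·A·C_max = 0.30 × 26.1 × 0.00597 = 0.04675 kg/m.
D = 2.03²/(4π × 716 × 0.04675²) = 0.210 m²/day.

0.210 m²/day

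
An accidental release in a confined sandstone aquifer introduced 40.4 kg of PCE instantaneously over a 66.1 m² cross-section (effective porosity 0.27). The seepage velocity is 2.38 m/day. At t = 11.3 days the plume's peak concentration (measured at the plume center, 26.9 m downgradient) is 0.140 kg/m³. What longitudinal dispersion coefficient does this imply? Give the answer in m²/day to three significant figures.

1.84 m²/day

At the plume center C_max = M/(n_e·A·√(4πDt)), so D = M²/(4πt·(n_e·A·C_max)²).
n_e·A·C_max = 0.27 × 66.1 × 0.140 = 2.499 kg/m.
D = 40.4²/(4π × 11.3 × 2.499²) = 1.84 m²/day.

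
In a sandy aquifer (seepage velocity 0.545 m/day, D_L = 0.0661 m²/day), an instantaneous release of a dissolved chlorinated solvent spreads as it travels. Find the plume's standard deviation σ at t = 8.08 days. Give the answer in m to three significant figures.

1.03 m

Dispersive spreading gives a Gaussian with σ² = 2Dt; advection only shifts the center.
σ = √(2 × 0.0661 × 8.08) = 1.03 m.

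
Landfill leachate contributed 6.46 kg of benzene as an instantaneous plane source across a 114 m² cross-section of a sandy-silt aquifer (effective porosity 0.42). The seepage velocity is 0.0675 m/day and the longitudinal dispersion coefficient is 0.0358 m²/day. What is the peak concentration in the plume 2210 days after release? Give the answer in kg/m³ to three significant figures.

The peak of an instantaneous 1D plume sits at x = vt; there the Gaussian factor is 1 and C_max = M/(n_e·A·√(4πDt)), where n_e·A is the pore area the mass is dissolved in.
√(4πDt) = √(4π × 0.0358 × 2210) = 31.53 m, so C_max = 6.46/(0.42 × 114 × 31.53) = 0.00428 kg/m³.

0.00428 kg/m³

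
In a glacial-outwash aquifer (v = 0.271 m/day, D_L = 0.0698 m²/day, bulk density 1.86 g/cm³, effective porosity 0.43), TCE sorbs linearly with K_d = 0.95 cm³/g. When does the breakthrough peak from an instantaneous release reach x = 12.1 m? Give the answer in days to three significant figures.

223 days

Retardation factor R = 1 + ρ_b·K_d/n = 1 + 1.86 × 0.95/0.43 = 5.109.
Sorption retards both mechanisms: v_R = v/R = 0.05304 m/day, D_R = D/R = 0.01366 m²/day.
Peak time from v_R²t² + 2D_R t − x² = 0: t = (√(D_R² + v_R²x²) − D_R)/v_R².
√(D_R² + v_R²x²) = √(0.01366² + 0.05304² × 12.1²) = 0.6419; v_R² = 0.002813.
t = (0.6419 − 0.01366)/0.002813 = 223 days.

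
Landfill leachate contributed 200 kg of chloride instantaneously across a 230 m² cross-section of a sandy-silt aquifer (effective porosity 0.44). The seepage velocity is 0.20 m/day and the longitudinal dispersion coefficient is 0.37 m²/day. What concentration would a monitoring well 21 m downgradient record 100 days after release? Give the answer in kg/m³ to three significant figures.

For an instantaneous plane source, C(x,t) = M/(n_e·A·√(4πDt)) · exp(−(x−vt)²/(4Dt)), with n_e·A the pore (flow) area.
Plume center vt = 0.20 × 100 = 20 m, so the well at 21 m is 1 m downgradient of the peak.
√(4πDt) = 21.56 m, giving peak height M/(n_e·A·√(4πDt)) = 200/(0.44 × 230 × 21.56) = 0.09166 kg/m³.
(x−vt)²/(4Dt) = (1)²/(4 × 0.37 × 100) = 0.006757; exp(−0.006757) = 0.9933.
C = 0.09166 × 0.9933 = 0.0910 kg/m³.

0.0910 kg/m³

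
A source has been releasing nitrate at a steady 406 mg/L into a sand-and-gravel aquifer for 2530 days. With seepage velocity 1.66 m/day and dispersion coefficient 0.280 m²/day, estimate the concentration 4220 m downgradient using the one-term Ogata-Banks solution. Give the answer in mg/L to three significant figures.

120 mg/L

For a continuous step input, C/C₀ ≈ ½·erfc((x−vt)/(2√(Dt))).
vt = 1.66 × 2530 = 4199.8 m and 2√(Dt) = 2√(0.280 × 2530) = 53.23 m.
Argument (x−vt)/(2√(Dt)) = (4220 − 4199.8)/53.23 = 0.3795; ½·erfc(0.3795) = 0.2957.
C = 406 × 0.2957 = 120 mg/L.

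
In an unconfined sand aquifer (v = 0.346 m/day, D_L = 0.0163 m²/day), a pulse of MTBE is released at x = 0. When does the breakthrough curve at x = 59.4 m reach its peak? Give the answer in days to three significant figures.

172 days

For the 1D instantaneous-source solution, setting ∂C/∂t = 0 at fixed x gives v²t² + 2Dt − x² = 0, so t = (√(D² + v²x²) − D)/v².
√(D² + v²x²) = √(0.0163² + 0.346² × 59.4²) = 20.55; v² = 0.119716.
t = (20.55 − 0.0163)/0.119716 = 172 days (vs. the pure-advection estimate x/v = 172 d).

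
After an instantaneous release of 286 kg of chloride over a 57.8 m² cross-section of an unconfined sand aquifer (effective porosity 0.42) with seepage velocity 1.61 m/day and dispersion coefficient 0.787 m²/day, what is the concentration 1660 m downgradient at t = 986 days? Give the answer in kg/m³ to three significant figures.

For an instantaneous plane source, C(x,t) = M/(n_e·A·√(4πDt)) · exp(−(x−vt)²/(4Dt)), with n_e·A the pore (flow) area.
Plume center vt = 1.61 × 986 = 1587.46 m, so the well at 1660 m is 72.54 m downgradient of the peak.
√(4πDt) = 98.75 m, giving peak height M/(n_e·A·√(4πDt)) = 286/(0.42 × 57.8 × 98.75) = 0.1193 kg/m³.
(x−vt)²/(4Dt) = (72.54)²/(4 × 0.787 × 986) = 1.695; exp(−1.695) = 0.1836.
C = 0.1193 × 0.1836 = 0.0219 kg/m³.

0.0219 kg/m³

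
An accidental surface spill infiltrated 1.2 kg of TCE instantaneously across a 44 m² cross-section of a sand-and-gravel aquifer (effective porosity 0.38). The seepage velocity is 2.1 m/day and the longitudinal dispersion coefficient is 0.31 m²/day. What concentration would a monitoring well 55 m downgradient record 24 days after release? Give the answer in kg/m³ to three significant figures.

For an instantaneous plane source, C(x,t) = M/(n_e·A·√(4πDt)) · exp(−(x−vt)²/(4Dt)), with n_e·A the pore (flow) area.
Plume center vt = 2.1 × 24 = 50.4 m, so the well at 55 m is 4.6 m downgradient of the peak.
√(4πDt) = 9.669 m, giving peak height M/(n_e·A·√(4πDt)) = 1.2/(0.38 × 44 × 9.669) = 0.007423 kg/m³.
(x−vt)²/(4Dt) = (4.6)²/(4 × 0.31 × 24) = 0.7110; exp(−0.7110) = 0.4912.
C = 0.007423 × 0.4912 = 0.00365 kg/m³.

0.00365 kg/m³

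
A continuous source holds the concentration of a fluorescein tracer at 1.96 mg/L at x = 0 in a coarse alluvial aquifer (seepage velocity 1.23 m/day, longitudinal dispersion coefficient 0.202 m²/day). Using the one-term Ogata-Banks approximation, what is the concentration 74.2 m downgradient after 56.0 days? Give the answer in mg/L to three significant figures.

0.258 mg/L

For a continuous step input, C/C₀ ≈ ½·erfc((x−vt)/(2√(Dt))).
vt = 1.23 × 56.0 = 68.88 m and 2√(Dt) = 2√(0.202 × 56.0) = 6.727 m.
Argument (x−vt)/(2√(Dt)) = (74.2 − 68.88)/6.727 = 0.7908; ½·erfc(0.7908) = 0.1317.
C = 1.96 × 0.1317 = 0.258 mg/L.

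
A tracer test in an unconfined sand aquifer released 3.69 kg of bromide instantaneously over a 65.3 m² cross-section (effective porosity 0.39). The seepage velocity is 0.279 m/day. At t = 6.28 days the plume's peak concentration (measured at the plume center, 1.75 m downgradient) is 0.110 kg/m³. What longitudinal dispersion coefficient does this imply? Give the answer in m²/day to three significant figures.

At the plume center C_max = M/(n_e·A·√(4πDt)), so D = M²/(4πt·(n_e·A·C_max)²).
n_e·A·C_max = 0.39 × 65.3 × 0.110 = 2.801 kg/m.
D = 3.69²/(4π × 6.28 × 2.801²) = 0.0220 m²/day.

0.0220 m²/day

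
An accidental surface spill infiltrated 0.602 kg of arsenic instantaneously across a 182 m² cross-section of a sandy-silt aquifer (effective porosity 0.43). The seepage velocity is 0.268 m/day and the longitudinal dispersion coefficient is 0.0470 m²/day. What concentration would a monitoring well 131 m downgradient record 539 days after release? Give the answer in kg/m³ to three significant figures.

7.23e-05 kg/m³

For an instantaneous plane source, C(x,t) = M/(n_e·A·√(4πDt)) · exp(−(x−vt)²/(4Dt)), with n_e·A the pore (flow) area.
Plume center vt = 0.268 × 539 = 144.452 m, so the well at 131 m is 13.452 m upgradient of the peak.
√(4πDt) = 17.84 m, giving peak height M/(n_e·A·√(4πDt)) = 0.602/(0.43 × 182 × 17.84) = 0.0004312 kg/m³.
(x−vt)²/(4Dt) = (-13.452)²/(4 × 0.0470 × 539) = 1.786; exp(−1.786) = 0.1676.
C = 0.0004312 × 0.1676 = 7.23e-05 kg/m³.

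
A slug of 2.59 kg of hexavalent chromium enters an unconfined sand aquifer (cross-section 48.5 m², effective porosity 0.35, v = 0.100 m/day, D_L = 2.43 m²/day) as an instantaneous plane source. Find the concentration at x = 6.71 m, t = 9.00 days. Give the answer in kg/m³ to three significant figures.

0.00626 kg/m³

For an instantaneous plane source, C(x,t) = M/(n_e·A·√(4πDt)) · exp(−(x−vt)²/(4Dt)), with n_e·A the pore (flow) area.
Plume center vt = 0.100 × 9.00 = 0.9 m, so the well at 6.71 m is 5.81 m downgradient of the peak.
√(4πDt) = 16.58 m, giving peak height M/(n_e·A·√(4πDt)) = 2.59/(0.35 × 48.5 × 16.58) = 0.009202 kg/m³.
(x−vt)²/(4Dt) = (5.81)²/(4 × 2.43 × 9.00) = 0.3859; exp(−0.3859) = 0.6798.
C = 0.009202 × 0.6798 = 0.00626 kg/m³.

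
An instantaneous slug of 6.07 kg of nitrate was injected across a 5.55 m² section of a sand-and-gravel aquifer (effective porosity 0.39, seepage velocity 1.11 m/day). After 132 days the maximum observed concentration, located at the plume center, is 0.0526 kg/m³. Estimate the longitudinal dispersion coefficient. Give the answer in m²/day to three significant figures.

At the plume center C_max = M/(n_e·A·√(4πDt)), so D = M²/(4πt·(n_e·A·C_max)²).
n_e·A·C_max = 0.39 × 5.55 × 0.0526 = 0.1139 kg/m.
D = 6.07²/(4π × 132 × 0.1139²) = 1.71 m²/day.

1.71 m²/day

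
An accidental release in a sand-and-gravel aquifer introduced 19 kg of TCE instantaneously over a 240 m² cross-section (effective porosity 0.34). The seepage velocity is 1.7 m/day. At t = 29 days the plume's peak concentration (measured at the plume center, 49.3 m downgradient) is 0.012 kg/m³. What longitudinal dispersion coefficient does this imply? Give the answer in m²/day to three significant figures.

1.03 m²/day

At the plume center C_max = M/(n_e·A·√(4πDt)), so D = M²/(4πt·(n_e·A·C_max)²).
n_e·A·C_max = 0.34 × 240 × 0.012 = 0.9792 kg/m.
D = 19²/(4π × 29 × 0.9792²) = 1.03 m²/day.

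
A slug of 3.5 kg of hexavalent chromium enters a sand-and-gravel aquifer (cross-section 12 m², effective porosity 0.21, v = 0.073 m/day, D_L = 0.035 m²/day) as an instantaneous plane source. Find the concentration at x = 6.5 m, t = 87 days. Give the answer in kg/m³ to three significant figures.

For an instantaneous plane source, C(x,t) = M/(n_e·A·√(4πDt)) · exp(−(x−vt)²/(4Dt)), with n_e·A the pore (flow) area.
Plume center vt = 0.073 × 87 = 6.351 m, so the well at 6.5 m is 0.149 m downgradient of the peak.
√(4πDt) = 6.186 m, giving peak height M/(n_e·A·√(4πDt)) = 3.5/(0.21 × 12 × 6.186) = 0.2245 kg/m³.
(x−vt)²/(4Dt) = (0.149)²/(4 × 0.035 × 87) = 0.001823; exp(−0.001823) = 0.9982.
C = 0.2245 × 0.9982 = 0.224 kg/m³.

0.224 kg/m³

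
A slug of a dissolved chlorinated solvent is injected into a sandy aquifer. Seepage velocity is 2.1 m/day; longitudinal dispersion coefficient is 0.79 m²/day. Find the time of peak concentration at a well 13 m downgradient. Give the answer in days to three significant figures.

6.01 days

For the 1D instantaneous-source solution, setting ∂C/∂t = 0 at fixed x gives v²t² + 2Dt − x² = 0, so t = (√(D² + v²x²) − D)/v².
√(D² + v²x²) = √(0.79² + 2.1² × 13²) = 27.31; v² = 4.41.
t = (27.31 − 0.79)/4.41 = 6.01 days (vs. the pure-advection estimate x/v = 6.19 d).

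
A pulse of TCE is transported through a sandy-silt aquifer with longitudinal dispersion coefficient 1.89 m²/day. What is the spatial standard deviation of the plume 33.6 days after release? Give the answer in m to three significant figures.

Dispersive spreading gives a Gaussian with σ² = 2Dt; advection only shifts the center.
σ = √(2 × 1.89 × 33.6) = 11.3 m.

11.3 m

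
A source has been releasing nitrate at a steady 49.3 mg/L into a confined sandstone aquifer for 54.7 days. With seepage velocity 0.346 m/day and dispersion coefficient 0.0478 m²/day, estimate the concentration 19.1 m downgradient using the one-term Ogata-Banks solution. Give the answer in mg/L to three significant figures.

For a continuous step input, C/C₀ ≈ ½·erfc((x−vt)/(2√(Dt))).
vt = 0.346 × 54.7 = 18.9262 m and 2√(Dt) = 2√(0.0478 × 54.7) = 3.234 m.
Argument (x−vt)/(2√(Dt)) = (19.1 − 18.9262)/3.234 = 0.05374; ½·erfc(0.05374) = 0.4697.
C = 49.3 × 0.4697 = 23.2 mg/L.

23.2 mg/L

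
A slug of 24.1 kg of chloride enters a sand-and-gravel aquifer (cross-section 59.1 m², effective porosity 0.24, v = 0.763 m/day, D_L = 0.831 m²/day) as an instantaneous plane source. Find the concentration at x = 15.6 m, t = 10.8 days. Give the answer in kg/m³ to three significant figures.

0.0354 kg/m³

For an instantaneous plane source, C(x,t) = M/(n_e·A·√(4πDt)) · exp(−(x−vt)²/(4Dt)), with n_e·A the pore (flow) area.
Plume center vt = 0.763 × 10.8 = 8.2404 m, so the well at 15.6 m is 7.3596 m downgradient of the peak.
√(4πDt) = 10.62 m, giving peak height M/(n_e·A·√(4πDt)) = 24.1/(0.24 × 59.1 × 10.62) = 0.1600 kg/m³.
(x−vt)²/(4Dt) = (7.3596)²/(4 × 0.831 × 10.8) = 1.509; exp(−1.509) = 0.2211.
C = 0.1600 × 0.2211 = 0.0354 kg/m³.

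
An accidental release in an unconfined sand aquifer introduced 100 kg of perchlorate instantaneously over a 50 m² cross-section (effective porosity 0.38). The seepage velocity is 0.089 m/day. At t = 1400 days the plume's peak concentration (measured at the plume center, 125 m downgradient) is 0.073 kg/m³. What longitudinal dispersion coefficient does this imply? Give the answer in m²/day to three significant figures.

At the plume center C_max = M/(n_e·A·√(4πDt)), so D = M²/(4πt·(n_e·A·C_max)²).
n_e·A·C_max = 0.38 × 50 × 0.073 = 1.387 kg/m.
D = 100²/(4π × 1400 × 1.387²) = 0.295 m²/day.

0.295 m²/day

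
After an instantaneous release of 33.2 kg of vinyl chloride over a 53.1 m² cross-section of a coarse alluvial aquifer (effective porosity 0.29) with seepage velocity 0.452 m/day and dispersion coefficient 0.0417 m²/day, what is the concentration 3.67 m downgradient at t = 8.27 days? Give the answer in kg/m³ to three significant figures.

1.03 kg/m³

For an instantaneous plane source, C(x,t) = M/(n_e·A·√(4πDt)) · exp(−(x−vt)²/(4Dt)), with n_e·A the pore (flow) area.
Plume center vt = 0.452 × 8.27 = 3.73804 m, so the well at 3.67 m is 0.06804 m upgradient of the peak.
√(4πDt) = 2.082 m, giving peak height M/(n_e·A·√(4πDt)) = 33.2/(0.29 × 53.1 × 2.082) = 1.036 kg/m³.
(x−vt)²/(4Dt) = (-0.06804)²/(4 × 0.0417 × 8.27) = 0.003356; exp(−0.003356) = 0.9966.
C = 1.036 × 0.9966 = 1.03 kg/m³.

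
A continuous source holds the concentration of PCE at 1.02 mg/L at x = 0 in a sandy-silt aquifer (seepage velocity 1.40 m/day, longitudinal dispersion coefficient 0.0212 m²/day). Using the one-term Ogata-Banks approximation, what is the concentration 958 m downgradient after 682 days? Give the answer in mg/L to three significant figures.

For a continuous step input, C/C₀ ≈ ½·erfc((x−vt)/(2√(Dt))).
vt = 1.40 × 682 = 954.8 m and 2√(Dt) = 2√(0.0212 × 682) = 7.605 m.
Argument (x−vt)/(2√(Dt)) = (958 − 954.8)/7.605 = 0.4208; ½·erfc(0.4208) = 0.2759.
C = 1.02 × 0.2759 = 0.281 mg/L.

0.281 mg/L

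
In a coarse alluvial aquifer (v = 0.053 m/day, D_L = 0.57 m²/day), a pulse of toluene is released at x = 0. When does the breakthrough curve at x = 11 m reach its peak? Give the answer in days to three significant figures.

87.3 days

For the 1D instantaneous-source solution, setting ∂C/∂t = 0 at fixed x gives v²t² + 2Dt − x² = 0, so t = (√(D² + v²x²) − D)/v².
√(D² + v²x²) = √(0.57² + 0.053² × 11²) = 0.8153; v² = 0.002809.
t = (0.8153 − 0.57)/0.002809 = 87.3 days (vs. the pure-advection estimate x/v = 208 d).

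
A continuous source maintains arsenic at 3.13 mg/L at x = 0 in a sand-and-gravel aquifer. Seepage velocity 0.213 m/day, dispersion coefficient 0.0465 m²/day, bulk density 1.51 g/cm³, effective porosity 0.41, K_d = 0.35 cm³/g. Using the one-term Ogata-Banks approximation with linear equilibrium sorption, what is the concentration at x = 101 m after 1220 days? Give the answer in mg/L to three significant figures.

3.01 mg/L

Retardation factor R = 1 + ρ_b·K_d/n = 1 + 1.51 × 0.35/0.41 = 2.289.
Sorption retards both mechanisms: v_R = v/R = 0.09305 m/day, D_R = D/R = 0.02031 m²/day.
v_R·t = 0.09305 × 1220 = 113.521 m; 2√(D_R t) = 9.956 m; argument = (101 − 113.521)/9.956 = -1.258.
C = C₀ × ½·erfc(-1.258) = 3.13 × 0.9624 = 3.01 mg/L.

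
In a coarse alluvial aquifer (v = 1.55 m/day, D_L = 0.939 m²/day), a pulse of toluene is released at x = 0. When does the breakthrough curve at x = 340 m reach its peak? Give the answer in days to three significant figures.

For the 1D instantaneous-source solution, setting ∂C/∂t = 0 at fixed x gives v²t² + 2Dt − x² = 0, so t = (√(D² + v²x²) − D)/v².
√(D² + v²x²) = √(0.939² + 1.55² × 340²) = 527.0; v² = 2.4025.
t = (527.0 − 0.939)/2.4025 = 219 days (vs. the pure-advection estimate x/v = 219 d).

219 days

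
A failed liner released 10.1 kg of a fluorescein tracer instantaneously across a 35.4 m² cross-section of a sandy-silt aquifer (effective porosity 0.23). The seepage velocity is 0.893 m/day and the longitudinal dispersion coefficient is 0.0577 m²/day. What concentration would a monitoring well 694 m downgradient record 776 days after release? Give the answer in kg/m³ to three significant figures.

For an instantaneous plane source, C(x,t) = M/(n_e·A·√(4πDt)) · exp(−(x−vt)²/(4Dt)), with n_e·A the pore (flow) area.
Plume center vt = 0.893 × 776 = 692.968 m, so the well at 694 m is 1.032 m downgradient of the peak.
√(4πDt) = 23.72 m, giving peak height M/(n_e·A·√(4πDt)) = 10.1/(0.23 × 35.4 × 23.72) = 0.05230 kg/m³.
(x−vt)²/(4Dt) = (1.032)²/(4 × 0.0577 × 776) = 0.005947; exp(−0.005947) = 0.9941.
C = 0.05230 × 0.9941 = 0.0520 kg/m³.

0.0520 kg/m³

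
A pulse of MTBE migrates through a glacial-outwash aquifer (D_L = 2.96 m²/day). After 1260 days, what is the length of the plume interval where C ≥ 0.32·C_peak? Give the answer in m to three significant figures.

261 m

The plume is Gaussian with σ = √(2Dt) = √(2 × 2.96 × 1260) = 86.37 m.
C/C_peak = exp(−Δx²/(2σ²)) = 0.32 ⇒ Δx = σ·√(−2 ln 0.32) = 86.37 × 1.510 = 130.4 m.
Width = 2Δx = 261 m.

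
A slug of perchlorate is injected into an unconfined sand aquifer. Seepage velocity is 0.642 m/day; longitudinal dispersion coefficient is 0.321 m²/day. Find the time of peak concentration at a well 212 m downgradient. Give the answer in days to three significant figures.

For the 1D instantaneous-source solution, setting ∂C/∂t = 0 at fixed x gives v²t² + 2Dt − x² = 0, so t = (√(D² + v²x²) − D)/v².
√(D² + v²x²) = √(0.321² + 0.642² × 212²) = 136.1; v² = 0.412164.
t = (136.1 − 0.321)/0.412164 = 329 days (vs. the pure-advection estimate x/v = 330 d).

329 days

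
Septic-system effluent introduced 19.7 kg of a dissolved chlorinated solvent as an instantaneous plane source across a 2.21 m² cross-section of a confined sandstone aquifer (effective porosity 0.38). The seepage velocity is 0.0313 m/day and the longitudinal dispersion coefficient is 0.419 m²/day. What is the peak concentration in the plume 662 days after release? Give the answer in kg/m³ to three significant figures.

The peak of an instantaneous 1D plume sits at x = vt; there the Gaussian factor is 1 and C_max = M/(n_e·A·√(4πDt)), where n_e·A is the pore area the mass is dissolved in.
√(4πDt) = √(4π × 0.419 × 662) = 59.04 m, so C_max = 19.7/(0.38 × 2.21 × 59.04) = 0.397 kg/m³.

0.397 kg/m³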